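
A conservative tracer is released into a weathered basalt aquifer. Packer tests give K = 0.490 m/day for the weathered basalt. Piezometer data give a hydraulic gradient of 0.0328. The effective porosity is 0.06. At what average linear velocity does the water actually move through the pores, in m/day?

Hydraulic gradient i = 0.0328.
Darcy flux q = K · i = 0.4900 × 0.03280 = 0.01607 m/day.
Seepage velocity v = q / n_e = 0.01607 / 0.06 = 0.2679 m/day.

0.268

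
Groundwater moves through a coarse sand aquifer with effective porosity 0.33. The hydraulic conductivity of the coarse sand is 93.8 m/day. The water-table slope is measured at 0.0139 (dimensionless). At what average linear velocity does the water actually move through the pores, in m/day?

Hydraulic gradient i = 0.0139.
Darcy flux q = K · i = 93.80 × 0.01390 = 1.304 m/day.
Seepage velocity v = q / n_e = 1.304 / 0.33 = 3.951 m/day.

3.95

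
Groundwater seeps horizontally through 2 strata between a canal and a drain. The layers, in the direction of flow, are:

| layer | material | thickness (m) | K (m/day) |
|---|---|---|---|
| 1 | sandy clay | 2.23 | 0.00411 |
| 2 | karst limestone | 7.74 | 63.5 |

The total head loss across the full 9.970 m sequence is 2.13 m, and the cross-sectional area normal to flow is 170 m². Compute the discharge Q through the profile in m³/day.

0.667

Flow is perpendicular to layering, so the layers act in series and the equivalent K is the thickness-weighted harmonic mean.
Total thickness L = 2.23 + 7.74 = 9.970 m.
Σ(b_i/K_i) = 2.23/0.00411 + 7.74/63.5 = 542.7 d.
K_eq = L / Σ(b_i/K_i) = 9.970 / 542.7 = 0.01837 m/day.
Q = K_eq · A · (Δh/L) = 0.01837 × 170 × (2.13/9.970) = 0.6672 m³/day.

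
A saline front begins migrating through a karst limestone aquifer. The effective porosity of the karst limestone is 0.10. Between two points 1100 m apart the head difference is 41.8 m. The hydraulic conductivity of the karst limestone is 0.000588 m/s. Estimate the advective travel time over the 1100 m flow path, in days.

Convert K: 0.000588 m/s × 86400 = 50.80 m/day.
Hydraulic gradient i = Δh / L = 41.8 / 1100 = 0.03800.
Darcy flux q = K · i = 50.80 × 0.03800 = 1.931 m/day.
Seepage velocity v = q / n_e = 1.931 / 0.10 = 19.31 m/day.
Travel time t = L / v = 1100 / 19.31 = 56.98 days.

57.0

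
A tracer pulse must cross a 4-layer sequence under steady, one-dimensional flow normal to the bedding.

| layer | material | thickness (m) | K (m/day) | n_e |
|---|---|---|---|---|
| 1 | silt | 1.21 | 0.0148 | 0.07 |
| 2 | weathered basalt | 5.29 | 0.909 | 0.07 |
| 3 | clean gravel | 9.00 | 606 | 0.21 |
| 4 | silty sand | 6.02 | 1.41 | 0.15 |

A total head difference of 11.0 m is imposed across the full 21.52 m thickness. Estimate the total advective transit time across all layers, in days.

With flow normal to the layers, continuity requires the same specific discharge q through every layer.
Σ(b_i/K_i) = 1.21/0.0148 + 5.29/0.909 + 9.00/606 + 6.02/1.41 = 91.86 d.
q = Δh / Σ(b_i/K_i) = 11.0 / 91.86 = 0.1197 m/day.
In each layer the seepage velocity is v_i = q/n_i, so the layer transit time is t_i = b_i·n_i / q:
  layer 1 (silt): t_1 = 1.21 × 0.07 / 0.1197 = 0.7073 d
  layer 2 (weathered basalt): t_2 = 5.29 × 0.07 / 0.1197 = 3.092 d
  layer 3 (clean gravel): t_3 = 9.00 × 0.21 / 0.1197 = 15.78 d
  layer 4 (silty sand): t_4 = 6.02 × 0.15 / 0.1197 = 7.541 d
Total t = Σ t_i = 27.12 days.

27.1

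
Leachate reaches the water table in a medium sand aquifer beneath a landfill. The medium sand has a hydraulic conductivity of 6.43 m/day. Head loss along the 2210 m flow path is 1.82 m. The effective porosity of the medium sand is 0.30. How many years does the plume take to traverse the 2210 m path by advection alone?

Hydraulic gradient i = Δh / L = 1.82 / 2210 = 0.0008235.
Darcy flux q = K · i = 6.430 × 0.0008235 = 0.005295 m/day.
Seepage velocity v = q / n_e = 0.005295 / 0.30 = 0.01765 m/day.
Travel time t = L / v = 2210 / 0.01765 = 1.252e+05 days = 342.8 years.

343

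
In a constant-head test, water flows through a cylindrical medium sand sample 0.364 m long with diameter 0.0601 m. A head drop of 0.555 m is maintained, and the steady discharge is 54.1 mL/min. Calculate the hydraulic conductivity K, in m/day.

18.0

Cross-sectional area A = π·(d/2)² = π × (0.0601/2)² = 0.002837 m².
Convert discharge: 54.1 mL/min = 9.017e-07 m³/s.
Darcy's law rearranged: K = Q·L / (A·Δh) = 9.017e-07 × 0.364 / (0.002837 × 0.555) = 0.0002085 m/s = 18.01 m/day.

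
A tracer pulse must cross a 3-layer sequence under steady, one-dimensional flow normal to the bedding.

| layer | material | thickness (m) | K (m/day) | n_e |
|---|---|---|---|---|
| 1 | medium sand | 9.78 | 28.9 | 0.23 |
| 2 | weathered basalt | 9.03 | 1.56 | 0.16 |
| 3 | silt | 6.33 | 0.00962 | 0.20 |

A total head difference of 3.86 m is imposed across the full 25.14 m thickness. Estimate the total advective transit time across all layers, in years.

With flow normal to the layers, continuity requires the same specific discharge q through every layer.
Σ(b_i/K_i) = 9.78/28.9 + 9.03/1.56 + 6.33/0.00962 = 664.1 d.
q = Δh / Σ(b_i/K_i) = 3.86 / 664.1 = 0.005812 m/day.
In each layer the seepage velocity is v_i = q/n_i, so the layer transit time is t_i = b_i·n_i / q:
  layer 1 (medium sand): t_1 = 9.78 × 0.23 / 0.005812 = 387.0 d
  layer 2 (weathered basalt): t_2 = 9.03 × 0.16 / 0.005812 = 248.6 d
  layer 3 (silt): t_3 = 6.33 × 0.20 / 0.005812 = 217.8 d
Total t = Σ t_i = 853.4 days = 2.337 years.

2.34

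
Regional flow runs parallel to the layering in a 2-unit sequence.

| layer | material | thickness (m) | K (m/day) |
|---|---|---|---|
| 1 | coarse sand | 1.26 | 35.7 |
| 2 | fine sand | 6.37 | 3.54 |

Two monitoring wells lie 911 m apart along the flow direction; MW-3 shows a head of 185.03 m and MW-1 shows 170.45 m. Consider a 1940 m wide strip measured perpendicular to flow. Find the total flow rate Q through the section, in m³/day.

2100

Flow is parallel to layering, so each bed carries its own Darcy discharge and the transmissivities add.
Σ(K_i·b_i) = 35.7×1.26 + 3.54×6.37 = 67.53 m²/day.
Hydraulic gradient i = (185.03 − 170.45) / 911 = 14.58 / 911 = 0.01600.
Q = Σ(K_i·b_i) · W · i = 67.53 × 1940 × 0.01600 = 2097 m³/day.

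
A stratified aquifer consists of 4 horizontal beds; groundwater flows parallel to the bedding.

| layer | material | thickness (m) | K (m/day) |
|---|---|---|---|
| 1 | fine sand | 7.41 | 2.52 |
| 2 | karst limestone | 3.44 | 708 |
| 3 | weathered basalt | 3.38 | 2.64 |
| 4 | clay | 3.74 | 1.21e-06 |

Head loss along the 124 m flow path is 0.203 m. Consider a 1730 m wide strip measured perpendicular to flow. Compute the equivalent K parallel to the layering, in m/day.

Flow is parallel to layering, so each bed carries its own Darcy discharge and the transmissivities add.
Σ(K_i·b_i) = 2.52×7.41 + 708×3.44 + 2.64×3.38 + 1.21e-06×3.74 = 2463 m²/day.
Total thickness b = 17.97 m, so K_eq = Σ(K_i·b_i)/b = 137.1 m/day.

137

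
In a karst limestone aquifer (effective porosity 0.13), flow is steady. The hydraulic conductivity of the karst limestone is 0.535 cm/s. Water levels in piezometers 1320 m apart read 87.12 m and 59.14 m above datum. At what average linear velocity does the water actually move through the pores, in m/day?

75.4

Convert K: 0.535 cm/s × 864 = 462.2 m/day.
Hydraulic gradient i = (87.12 − 59.14) / 1320 = 27.98 / 1320 = 0.02120.
Darcy flux q = K · i = 462.2 × 0.02120 = 9.798 m/day.
Seepage velocity v = q / n_e = 9.798 / 0.13 = 75.37 m/day.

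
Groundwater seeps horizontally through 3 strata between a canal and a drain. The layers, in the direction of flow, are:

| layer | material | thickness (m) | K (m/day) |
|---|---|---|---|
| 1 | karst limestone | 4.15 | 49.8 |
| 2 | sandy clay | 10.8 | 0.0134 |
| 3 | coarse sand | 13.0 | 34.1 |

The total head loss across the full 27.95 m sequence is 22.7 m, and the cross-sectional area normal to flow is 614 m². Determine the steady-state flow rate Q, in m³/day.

Flow is perpendicular to layering, so the layers act in series and the equivalent K is the thickness-weighted harmonic mean.
Total thickness L = 4.15 + 10.8 + 13.0 = 27.95 m.
Σ(b_i/K_i) = 4.15/49.8 + 10.8/0.0134 + 13.0/34.1 = 806.4 d.
K_eq = L / Σ(b_i/K_i) = 27.95 / 806.4 = 0.03466 m/day.
Q = K_eq · A · (Δh/L) = 0.03466 × 614 × (22.7/27.95) = 17.28 m³/day.

17.3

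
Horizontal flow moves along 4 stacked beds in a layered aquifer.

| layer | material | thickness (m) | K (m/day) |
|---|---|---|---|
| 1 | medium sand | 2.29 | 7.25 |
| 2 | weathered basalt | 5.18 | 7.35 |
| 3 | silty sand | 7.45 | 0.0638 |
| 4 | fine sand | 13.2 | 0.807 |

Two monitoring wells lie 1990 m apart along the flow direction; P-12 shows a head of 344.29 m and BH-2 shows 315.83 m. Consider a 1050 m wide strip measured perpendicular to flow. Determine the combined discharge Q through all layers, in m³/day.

Flow is parallel to layering, so each bed carries its own Darcy discharge and the transmissivities add.
Σ(K_i·b_i) = 7.25×2.29 + 7.35×5.18 + 0.0638×7.45 + 0.807×13.2 = 65.80 m²/day.
Hydraulic gradient i = (344.29 − 315.83) / 1990 = 28.46 / 1990 = 0.01430.
Q = Σ(K_i·b_i) · W · i = 65.80 × 1050 × 0.01430 = 988.1 m³/day.

988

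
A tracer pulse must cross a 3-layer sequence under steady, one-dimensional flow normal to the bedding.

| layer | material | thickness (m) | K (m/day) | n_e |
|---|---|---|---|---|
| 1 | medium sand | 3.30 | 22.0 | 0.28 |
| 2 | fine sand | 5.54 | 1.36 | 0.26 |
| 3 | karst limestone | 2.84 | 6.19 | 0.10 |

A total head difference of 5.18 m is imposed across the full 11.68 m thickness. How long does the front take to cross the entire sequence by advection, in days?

With flow normal to the layers, continuity requires the same specific discharge q through every layer.
Σ(b_i/K_i) = 3.30/22.0 + 5.54/1.36 + 2.84/6.19 = 4.682 d.
q = Δh / Σ(b_i/K_i) = 5.18 / 4.682 = 1.106 m/day.
In each layer the seepage velocity is v_i = q/n_i, so the layer transit time is t_i = b_i·n_i / q:
  layer 1 (medium sand): t_1 = 3.30 × 0.28 / 1.106 = 0.8352 d
  layer 2 (fine sand): t_2 = 5.54 × 0.26 / 1.106 = 1.302 d
  layer 3 (karst limestone): t_3 = 2.84 × 0.10 / 1.106 = 0.2567 d
Total t = Σ t_i = 2.394 days.

2.39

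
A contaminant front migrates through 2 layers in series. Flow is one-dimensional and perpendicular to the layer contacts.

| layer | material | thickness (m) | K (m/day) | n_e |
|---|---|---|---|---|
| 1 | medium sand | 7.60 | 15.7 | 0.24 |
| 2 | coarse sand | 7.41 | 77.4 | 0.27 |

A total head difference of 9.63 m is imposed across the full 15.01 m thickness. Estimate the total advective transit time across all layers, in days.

0.230

With flow normal to the layers, continuity requires the same specific discharge q through every layer.
Σ(b_i/K_i) = 7.60/15.7 + 7.41/77.4 = 0.5798 d.
q = Δh / Σ(b_i/K_i) = 9.63 / 0.5798 = 16.61 m/day.
In each layer the seepage velocity is v_i = q/n_i, so the layer transit time is t_i = b_i·n_i / q:
  layer 1 (medium sand): t_1 = 7.60 × 0.24 / 16.61 = 0.1098 d
  layer 2 (coarse sand): t_2 = 7.41 × 0.27 / 16.61 = 0.1205 d
Total t = Σ t_i = 0.2303 days.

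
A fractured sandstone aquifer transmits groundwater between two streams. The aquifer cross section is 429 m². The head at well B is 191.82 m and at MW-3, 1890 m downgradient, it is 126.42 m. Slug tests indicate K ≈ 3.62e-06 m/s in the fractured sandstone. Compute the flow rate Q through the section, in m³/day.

4.64

Convert K: 3.62e-06 m/s × 86400 = 0.3128 m/day.
Hydraulic gradient i = (191.82 − 126.42) / 1890 = 65.4 / 1890 = 0.03460.
Darcy's law: Q = K · A · i = 0.3128 × 429.0 × 0.03460 = 4.643 m³/day.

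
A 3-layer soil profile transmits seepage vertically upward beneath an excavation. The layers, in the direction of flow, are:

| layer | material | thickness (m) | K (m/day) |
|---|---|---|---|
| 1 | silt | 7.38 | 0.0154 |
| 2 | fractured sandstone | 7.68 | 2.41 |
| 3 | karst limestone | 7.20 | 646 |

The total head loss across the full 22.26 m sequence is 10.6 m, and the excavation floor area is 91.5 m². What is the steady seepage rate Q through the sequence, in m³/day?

Flow is perpendicular to layering, so the layers act in series and the equivalent K is the thickness-weighted harmonic mean.
Total thickness L = 7.38 + 7.68 + 7.20 = 22.26 m.
Σ(b_i/K_i) = 7.38/0.0154 + 7.68/2.41 + 7.20/646 = 482.4 d.
K_eq = L / Σ(b_i/K_i) = 22.26 / 482.4 = 0.04614 m/day.
Q = K_eq · A · (Δh/L) = 0.04614 × 91.5 × (10.6/22.26) = 2.010 m³/day.

2.01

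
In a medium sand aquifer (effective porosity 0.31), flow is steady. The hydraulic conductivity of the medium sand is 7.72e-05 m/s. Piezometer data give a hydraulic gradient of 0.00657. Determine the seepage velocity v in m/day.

Convert K: 7.72e-05 m/s × 86400 = 6.670 m/day.
Hydraulic gradient i = 0.00657.
Darcy flux q = K · i = 6.670 × 0.006570 = 0.04382 m/day.
Seepage velocity v = q / n_e = 0.04382 / 0.31 = 0.1414 m/day.

0.141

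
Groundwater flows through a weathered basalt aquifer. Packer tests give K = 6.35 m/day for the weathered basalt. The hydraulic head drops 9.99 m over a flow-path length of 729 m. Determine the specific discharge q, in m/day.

Hydraulic gradient i = Δh / L = 9.99 / 729 = 0.01370.
Specific discharge q = K · i = 6.350 × 0.01370 = 0.08702 m/day.

0.0870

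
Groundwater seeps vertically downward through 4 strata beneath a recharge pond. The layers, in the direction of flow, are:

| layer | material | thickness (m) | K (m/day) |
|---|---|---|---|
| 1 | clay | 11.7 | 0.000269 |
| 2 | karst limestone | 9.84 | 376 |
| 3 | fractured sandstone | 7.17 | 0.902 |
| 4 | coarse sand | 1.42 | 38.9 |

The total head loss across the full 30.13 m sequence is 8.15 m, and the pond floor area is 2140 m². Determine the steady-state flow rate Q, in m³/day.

Flow is perpendicular to layering, so the layers act in series and the equivalent K is the thickness-weighted harmonic mean.
Total thickness L = 11.7 + 9.84 + 7.17 + 1.42 = 30.13 m.
Σ(b_i/K_i) = 11.7/0.000269 + 9.84/376 + 7.17/0.902 + 1.42/38.9 = 43502 d.
K_eq = L / Σ(b_i/K_i) = 30.13 / 43502 = 0.0006926 m/day.
Q = K_eq · A · (Δh/L) = 0.0006926 × 2140 × (8.15/30.13) = 0.4009 m³/day.

0.401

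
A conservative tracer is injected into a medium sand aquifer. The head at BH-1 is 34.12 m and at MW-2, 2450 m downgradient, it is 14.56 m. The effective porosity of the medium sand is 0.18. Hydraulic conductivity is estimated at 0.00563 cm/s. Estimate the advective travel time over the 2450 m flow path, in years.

31.1

Convert K: 0.00563 cm/s × 864 = 4.864 m/day.
Hydraulic gradient i = (34.12 − 14.56) / 2450 = 19.56 / 2450 = 0.007984.
Darcy flux q = K · i = 4.864 × 0.007984 = 0.03884 m/day.
Seepage velocity v = q / n_e = 0.03884 / 0.18 = 0.2158 m/day.
Travel time t = L / v = 2450 / 0.2158 = 11356 days = 31.09 years.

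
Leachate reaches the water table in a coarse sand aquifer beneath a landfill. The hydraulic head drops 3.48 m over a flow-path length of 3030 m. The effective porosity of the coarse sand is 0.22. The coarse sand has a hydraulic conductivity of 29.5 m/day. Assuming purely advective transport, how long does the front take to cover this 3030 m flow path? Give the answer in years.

Hydraulic gradient i = Δh / L = 3.48 / 3030 = 0.001149.
Darcy flux q = K · i = 29.50 × 0.001149 = 0.03388 m/day.
Seepage velocity v = q / n_e = 0.03388 / 0.22 = 0.1540 m/day.
Travel time t = L / v = 3030 / 0.1540 = 19675 days = 53.87 years.

53.9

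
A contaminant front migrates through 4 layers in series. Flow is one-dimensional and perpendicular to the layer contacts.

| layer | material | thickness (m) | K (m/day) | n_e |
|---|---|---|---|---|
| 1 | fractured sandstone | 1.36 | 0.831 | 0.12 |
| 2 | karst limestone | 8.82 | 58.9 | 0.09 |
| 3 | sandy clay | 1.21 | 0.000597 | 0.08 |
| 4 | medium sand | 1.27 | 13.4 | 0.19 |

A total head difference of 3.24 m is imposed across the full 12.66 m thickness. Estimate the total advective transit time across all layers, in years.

With flow normal to the layers, continuity requires the same specific discharge q through every layer.
Σ(b_i/K_i) = 1.36/0.831 + 8.82/58.9 + 1.21/0.000597 + 1.27/13.4 = 2029 d.
q = Δh / Σ(b_i/K_i) = 3.24 / 2029 = 0.001597 m/day.
In each layer the seepage velocity is v_i = q/n_i, so the layer transit time is t_i = b_i·n_i / q:
  layer 1 (fractured sandstone): t_1 = 1.36 × 0.12 / 0.001597 = 102.2 d
  layer 2 (karst limestone): t_2 = 8.82 × 0.09 / 0.001597 = 497.0 d
  layer 3 (sandy clay): t_3 = 1.21 × 0.08 / 0.001597 = 60.61 d
  layer 4 (medium sand): t_4 = 1.27 × 0.19 / 0.001597 = 151.1 d
Total t = Σ t_i = 810.9 days = 2.220 years.

2.22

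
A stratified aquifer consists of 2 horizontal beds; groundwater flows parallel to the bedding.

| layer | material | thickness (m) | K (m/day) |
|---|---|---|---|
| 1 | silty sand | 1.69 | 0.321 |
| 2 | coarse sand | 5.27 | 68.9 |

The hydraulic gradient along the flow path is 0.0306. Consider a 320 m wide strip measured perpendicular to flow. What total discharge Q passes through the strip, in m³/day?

3560

Flow is parallel to layering, so each bed carries its own Darcy discharge and the transmissivities add.
Σ(K_i·b_i) = 0.321×1.69 + 68.9×5.27 = 363.6 m²/day.
Hydraulic gradient i = 0.0306.
Q = Σ(K_i·b_i) · W · i = 363.6 × 320 × 0.03060 = 3561 m³/day.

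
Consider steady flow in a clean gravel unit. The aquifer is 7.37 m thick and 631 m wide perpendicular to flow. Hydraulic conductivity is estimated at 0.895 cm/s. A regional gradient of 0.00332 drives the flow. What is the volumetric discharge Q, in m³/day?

Convert K: 0.895 cm/s × 864 = 773.3 m/day.
Cross-sectional area A = 631 × 7.37 = 4650 m².
Hydraulic gradient i = 0.00332.
Darcy's law: Q = K · A · i = 773.3 × 4650 × 0.003320 = 11939 m³/day.

11900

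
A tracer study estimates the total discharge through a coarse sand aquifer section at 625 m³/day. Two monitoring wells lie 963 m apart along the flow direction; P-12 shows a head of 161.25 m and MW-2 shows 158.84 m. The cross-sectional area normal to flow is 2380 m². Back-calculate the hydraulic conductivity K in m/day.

Hydraulic gradient i = (161.25 − 158.84) / 963 = 2.41 / 963 = 0.002503.
From Q = K·A·i, K = Q / (A·i) = 625 / (2380 × 0.002503) = 104.9 m/day.

105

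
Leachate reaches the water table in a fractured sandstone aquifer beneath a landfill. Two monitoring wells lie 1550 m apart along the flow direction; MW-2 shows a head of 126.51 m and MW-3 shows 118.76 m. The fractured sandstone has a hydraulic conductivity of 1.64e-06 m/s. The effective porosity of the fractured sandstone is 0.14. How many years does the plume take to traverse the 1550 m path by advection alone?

Convert K: 1.64e-06 m/s × 86400 = 0.1417 m/day.
Hydraulic gradient i = (126.51 − 118.76) / 1550 = 7.75 / 1550 = 0.005000.
Darcy flux q = K · i = 0.1417 × 0.005000 = 0.0007085 m/day.
Seepage velocity v = q / n_e = 0.0007085 / 0.14 = 0.005061 m/day.
Travel time t = L / v = 1550 / 0.005061 = 3.063e+05 days = 838.6 years.

839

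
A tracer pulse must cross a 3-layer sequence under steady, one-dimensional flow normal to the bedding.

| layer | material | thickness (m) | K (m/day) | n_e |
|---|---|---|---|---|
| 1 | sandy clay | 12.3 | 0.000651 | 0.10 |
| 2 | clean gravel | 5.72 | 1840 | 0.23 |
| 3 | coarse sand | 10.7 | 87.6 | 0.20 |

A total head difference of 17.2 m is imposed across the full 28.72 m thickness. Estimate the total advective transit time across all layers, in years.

With flow normal to the layers, continuity requires the same specific discharge q through every layer.
Σ(b_i/K_i) = 12.3/0.000651 + 5.72/1840 + 10.7/87.6 = 18894 d.
q = Δh / Σ(b_i/K_i) = 17.2 / 18894 = 0.0009103 m/day.
In each layer the seepage velocity is v_i = q/n_i, so the layer transit time is t_i = b_i·n_i / q:
  layer 1 (sandy clay): t_1 = 12.3 × 0.10 / 0.0009103 = 1351 d
  layer 2 (clean gravel): t_2 = 5.72 × 0.23 / 0.0009103 = 1445 d
  layer 3 (coarse sand): t_3 = 10.7 × 0.20 / 0.0009103 = 2351 d
Total t = Σ t_i = 5147 days = 14.09 years.

14.1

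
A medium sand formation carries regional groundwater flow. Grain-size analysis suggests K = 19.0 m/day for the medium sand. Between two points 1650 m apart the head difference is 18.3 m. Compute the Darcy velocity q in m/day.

Hydraulic gradient i = Δh / L = 18.3 / 1650 = 0.01109.
Specific discharge q = K · i = 19.00 × 0.01109 = 0.2107 m/day.

0.211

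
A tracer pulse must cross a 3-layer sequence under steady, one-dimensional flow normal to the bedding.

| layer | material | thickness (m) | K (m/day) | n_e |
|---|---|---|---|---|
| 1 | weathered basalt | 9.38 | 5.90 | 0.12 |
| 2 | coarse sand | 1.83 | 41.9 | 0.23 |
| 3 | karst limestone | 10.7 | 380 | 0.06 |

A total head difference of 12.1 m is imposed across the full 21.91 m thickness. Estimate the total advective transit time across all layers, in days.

With flow normal to the layers, continuity requires the same specific discharge q through every layer.
Σ(b_i/K_i) = 9.38/5.90 + 1.83/41.9 + 10.7/380 = 1.662 d.
q = Δh / Σ(b_i/K_i) = 12.1 / 1.662 = 7.282 m/day.
In each layer the seepage velocity is v_i = q/n_i, so the layer transit time is t_i = b_i·n_i / q:
  layer 1 (weathered basalt): t_1 = 9.38 × 0.12 / 7.282 = 0.1546 d
  layer 2 (coarse sand): t_2 = 1.83 × 0.23 / 7.282 = 0.05780 d
  layer 3 (karst limestone): t_3 = 10.7 × 0.06 / 7.282 = 0.08816 d
Total t = Σ t_i = 0.3005 days.

0.301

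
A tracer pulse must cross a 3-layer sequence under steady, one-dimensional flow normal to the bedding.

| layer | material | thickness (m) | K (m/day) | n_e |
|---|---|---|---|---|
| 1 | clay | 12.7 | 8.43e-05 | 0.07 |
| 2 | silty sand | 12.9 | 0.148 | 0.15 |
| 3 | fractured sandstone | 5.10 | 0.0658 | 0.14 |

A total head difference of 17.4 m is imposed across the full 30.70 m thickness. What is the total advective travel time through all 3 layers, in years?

With flow normal to the layers, continuity requires the same specific discharge q through every layer.
Σ(b_i/K_i) = 12.7/8.43e-05 + 12.9/0.148 + 5.10/0.0658 = 1.508e+05 d.
q = Δh / Σ(b_i/K_i) = 17.4 / 1.508e+05 = 0.0001154 m/day.
In each layer the seepage velocity is v_i = q/n_i, so the layer transit time is t_i = b_i·n_i / q:
  layer 1 (clay): t_1 = 12.7 × 0.07 / 0.0001154 = 7706 d
  layer 2 (silty sand): t_2 = 12.9 × 0.15 / 0.0001154 = 16772 d
  layer 3 (fractured sandstone): t_3 = 5.10 × 0.14 / 0.0001154 = 6189 d
Total t = Σ t_i = 30666 days = 83.96 years.

84.0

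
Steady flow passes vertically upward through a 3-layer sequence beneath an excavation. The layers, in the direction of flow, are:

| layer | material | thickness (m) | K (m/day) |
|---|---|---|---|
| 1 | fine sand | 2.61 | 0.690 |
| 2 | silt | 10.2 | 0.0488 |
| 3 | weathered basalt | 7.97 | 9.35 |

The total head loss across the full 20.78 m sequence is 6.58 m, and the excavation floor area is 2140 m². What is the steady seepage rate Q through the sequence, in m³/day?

65.9

Flow is perpendicular to layering, so the layers act in series and the equivalent K is the thickness-weighted harmonic mean.
Total thickness L = 2.61 + 10.2 + 7.97 = 20.78 m.
Σ(b_i/K_i) = 2.61/0.690 + 10.2/0.0488 + 7.97/9.35 = 213.7 d.
K_eq = L / Σ(b_i/K_i) = 20.78 / 213.7 = 0.09726 m/day.
Q = K_eq · A · (Δh/L) = 0.09726 × 2140 × (6.58/20.78) = 65.91 m³/day.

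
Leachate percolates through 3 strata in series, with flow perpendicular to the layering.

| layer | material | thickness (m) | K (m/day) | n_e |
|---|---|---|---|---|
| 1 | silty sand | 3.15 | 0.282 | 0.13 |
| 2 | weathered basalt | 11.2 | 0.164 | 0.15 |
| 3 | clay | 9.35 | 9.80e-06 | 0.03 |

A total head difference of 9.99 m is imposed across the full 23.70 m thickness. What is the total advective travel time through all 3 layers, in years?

620

With flow normal to the layers, continuity requires the same specific discharge q through every layer.
Σ(b_i/K_i) = 3.15/0.282 + 11.2/0.164 + 9.35/9.80e-06 = 9.542e+05 d.
q = Δh / Σ(b_i/K_i) = 9.99 / 9.542e+05 = 1.047e-05 m/day.
In each layer the seepage velocity is v_i = q/n_i, so the layer transit time is t_i = b_i·n_i / q:
  layer 1 (silty sand): t_1 = 3.15 × 0.13 / 1.047e-05 = 39112 d
  layer 2 (weathered basalt): t_2 = 11.2 × 0.15 / 1.047e-05 = 1.605e+05 d
  layer 3 (clay): t_3 = 9.35 × 0.03 / 1.047e-05 = 26791 d
Total t = Σ t_i = 2.264e+05 days = 619.7 years.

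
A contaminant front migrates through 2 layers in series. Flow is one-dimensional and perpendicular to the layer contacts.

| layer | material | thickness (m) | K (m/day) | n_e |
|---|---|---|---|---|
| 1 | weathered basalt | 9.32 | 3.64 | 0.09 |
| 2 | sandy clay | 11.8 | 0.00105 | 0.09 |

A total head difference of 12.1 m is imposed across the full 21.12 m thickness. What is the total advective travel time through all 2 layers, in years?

4.83

With flow normal to the layers, continuity requires the same specific discharge q through every layer.
Σ(b_i/K_i) = 9.32/3.64 + 11.8/0.00105 = 11241 d.
q = Δh / Σ(b_i/K_i) = 12.1 / 11241 = 0.001076 m/day.
In each layer the seepage velocity is v_i = q/n_i, so the layer transit time is t_i = b_i·n_i / q:
  layer 1 (weathered basalt): t_1 = 9.32 × 0.09 / 0.001076 = 779.2 d
  layer 2 (sandy clay): t_2 = 11.8 × 0.09 / 0.001076 = 986.6 d
Total t = Σ t_i = 1766 days = 4.835 years.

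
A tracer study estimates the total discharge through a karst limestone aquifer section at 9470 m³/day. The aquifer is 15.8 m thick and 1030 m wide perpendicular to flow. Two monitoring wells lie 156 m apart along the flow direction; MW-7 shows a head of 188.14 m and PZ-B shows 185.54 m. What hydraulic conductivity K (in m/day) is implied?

34.9

Cross-sectional area A = 1030 × 15.8 = 16274 m².
Hydraulic gradient i = (188.14 − 185.54) / 156 = 2.6 / 156 = 0.01667.
From Q = K·A·i, K = Q / (A·i) = 9470 / (16274 × 0.01667) = 34.91 m/day.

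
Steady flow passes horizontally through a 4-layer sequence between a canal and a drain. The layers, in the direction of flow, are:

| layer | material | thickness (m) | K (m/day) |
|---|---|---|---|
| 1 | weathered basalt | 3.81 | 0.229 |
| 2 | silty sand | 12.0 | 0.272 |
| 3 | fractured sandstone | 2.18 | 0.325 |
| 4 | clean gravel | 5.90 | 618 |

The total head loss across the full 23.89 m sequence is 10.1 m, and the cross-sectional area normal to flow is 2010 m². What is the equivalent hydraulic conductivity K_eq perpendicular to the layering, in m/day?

0.354

Flow is perpendicular to layering, so the layers act in series and the equivalent K is the thickness-weighted harmonic mean.
Total thickness L = 3.81 + 12.0 + 2.18 + 5.90 = 23.89 m.
Σ(b_i/K_i) = 3.81/0.229 + 12.0/0.272 + 2.18/0.325 + 5.90/618 = 67.47 d.
K_eq = L / Σ(b_i/K_i) = 23.89 / 67.47 = 0.3541 m/day.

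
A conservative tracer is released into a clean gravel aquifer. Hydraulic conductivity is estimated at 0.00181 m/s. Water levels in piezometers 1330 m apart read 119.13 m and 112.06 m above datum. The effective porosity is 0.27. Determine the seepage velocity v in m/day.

3.08

Convert K: 0.00181 m/s × 86400 = 156.4 m/day.
Hydraulic gradient i = (119.13 − 112.06) / 1330 = 7.07 / 1330 = 0.005316.
Darcy flux q = K · i = 156.4 × 0.005316 = 0.8313 m/day.
Seepage velocity v = q / n_e = 0.8313 / 0.27 = 3.079 m/day.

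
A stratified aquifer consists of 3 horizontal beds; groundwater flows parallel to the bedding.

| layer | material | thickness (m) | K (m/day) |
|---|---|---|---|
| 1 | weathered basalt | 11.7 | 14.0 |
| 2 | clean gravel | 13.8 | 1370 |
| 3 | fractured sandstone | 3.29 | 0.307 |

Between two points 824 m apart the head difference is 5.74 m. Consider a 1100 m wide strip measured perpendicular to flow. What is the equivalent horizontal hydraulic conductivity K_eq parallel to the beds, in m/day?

662

Flow is parallel to layering, so each bed carries its own Darcy discharge and the transmissivities add.
Σ(K_i·b_i) = 14.0×11.7 + 1370×13.8 + 0.307×3.29 = 19071 m²/day.
Total thickness b = 28.79 m, so K_eq = Σ(K_i·b_i)/b = 662.4 m/day.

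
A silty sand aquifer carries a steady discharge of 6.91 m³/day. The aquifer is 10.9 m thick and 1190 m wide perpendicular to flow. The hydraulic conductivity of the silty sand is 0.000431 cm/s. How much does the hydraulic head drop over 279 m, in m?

Convert K: 0.000431 cm/s × 864 = 0.3724 m/day.
Cross-sectional area A = 1190 × 10.9 = 12971 m².
From Q = K·A·i, i = Q / (K·A) = 6.91 / (0.3724 × 12971) = 0.001431.
Head loss Δh = i · L = 0.001431 × 279 = 0.3991 m.

0.399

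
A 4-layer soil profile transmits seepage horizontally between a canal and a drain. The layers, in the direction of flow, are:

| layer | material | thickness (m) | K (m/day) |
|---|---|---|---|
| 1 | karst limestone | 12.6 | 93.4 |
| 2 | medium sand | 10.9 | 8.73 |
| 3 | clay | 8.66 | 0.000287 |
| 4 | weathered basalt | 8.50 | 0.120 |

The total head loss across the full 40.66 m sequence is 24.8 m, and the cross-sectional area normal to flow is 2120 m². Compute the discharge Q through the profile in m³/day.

Flow is perpendicular to layering, so the layers act in series and the equivalent K is the thickness-weighted harmonic mean.
Total thickness L = 12.6 + 10.9 + 8.66 + 8.50 = 40.66 m.
Σ(b_i/K_i) = 12.6/93.4 + 10.9/8.73 + 8.66/0.000287 + 8.50/0.120 = 30246 d.
K_eq = L / Σ(b_i/K_i) = 40.66 / 30246 = 0.001344 m/day.
Q = K_eq · A · (Δh/L) = 0.001344 × 2120 × (24.8/40.66) = 1.738 m³/day.

1.74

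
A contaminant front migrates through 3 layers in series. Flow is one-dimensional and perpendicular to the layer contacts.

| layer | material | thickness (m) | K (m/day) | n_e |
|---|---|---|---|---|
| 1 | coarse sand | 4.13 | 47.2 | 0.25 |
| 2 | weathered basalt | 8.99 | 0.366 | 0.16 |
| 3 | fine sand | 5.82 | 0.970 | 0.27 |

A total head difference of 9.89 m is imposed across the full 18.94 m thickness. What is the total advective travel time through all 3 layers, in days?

12.5

With flow normal to the layers, continuity requires the same specific discharge q through every layer.
Σ(b_i/K_i) = 4.13/47.2 + 8.99/0.366 + 5.82/0.970 = 30.65 d.
q = Δh / Σ(b_i/K_i) = 9.89 / 30.65 = 0.3227 m/day.
In each layer the seepage velocity is v_i = q/n_i, so the layer transit time is t_i = b_i·n_i / q:
  layer 1 (coarse sand): t_1 = 4.13 × 0.25 / 0.3227 = 3.200 d
  layer 2 (weathered basalt): t_2 = 8.99 × 0.16 / 0.3227 = 4.458 d
  layer 3 (fine sand): t_3 = 5.82 × 0.27 / 0.3227 = 4.870 d
Total t = Σ t_i = 12.53 days.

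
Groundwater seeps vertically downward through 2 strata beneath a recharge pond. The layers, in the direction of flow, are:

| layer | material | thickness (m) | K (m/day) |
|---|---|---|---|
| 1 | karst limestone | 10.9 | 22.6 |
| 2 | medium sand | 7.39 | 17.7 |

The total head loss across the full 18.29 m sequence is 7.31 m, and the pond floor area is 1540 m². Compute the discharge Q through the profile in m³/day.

12500

Flow is perpendicular to layering, so the layers act in series and the equivalent K is the thickness-weighted harmonic mean.
Total thickness L = 10.9 + 7.39 = 18.29 m.
Σ(b_i/K_i) = 10.9/22.6 + 7.39/17.7 = 0.8998 d.
K_eq = L / Σ(b_i/K_i) = 18.29 / 0.8998 = 20.33 m/day.
Q = K_eq · A · (Δh/L) = 20.33 × 1540 × (7.31/18.29) = 12511 m³/day.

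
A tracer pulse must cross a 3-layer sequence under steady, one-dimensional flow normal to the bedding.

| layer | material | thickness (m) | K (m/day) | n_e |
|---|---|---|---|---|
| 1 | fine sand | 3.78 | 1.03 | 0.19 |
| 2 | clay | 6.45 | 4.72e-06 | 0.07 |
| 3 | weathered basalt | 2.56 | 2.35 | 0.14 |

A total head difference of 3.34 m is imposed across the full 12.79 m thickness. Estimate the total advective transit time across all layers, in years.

With flow normal to the layers, continuity requires the same specific discharge q through every layer.
Σ(b_i/K_i) = 3.78/1.03 + 6.45/4.72e-06 + 2.56/2.35 = 1.367e+06 d.
q = Δh / Σ(b_i/K_i) = 3.34 / 1.367e+06 = 2.444e-06 m/day.
In each layer the seepage velocity is v_i = q/n_i, so the layer transit time is t_i = b_i·n_i / q:
  layer 1 (fine sand): t_1 = 3.78 × 0.19 / 2.444e-06 = 2.938e+05 d
  layer 2 (clay): t_2 = 6.45 × 0.07 / 2.444e-06 = 1.847e+05 d
  layer 3 (weathered basalt): t_3 = 2.56 × 0.14 / 2.444e-06 = 1.466e+05 d
Total t = Σ t_i = 6.252e+05 days = 1712 years.

1710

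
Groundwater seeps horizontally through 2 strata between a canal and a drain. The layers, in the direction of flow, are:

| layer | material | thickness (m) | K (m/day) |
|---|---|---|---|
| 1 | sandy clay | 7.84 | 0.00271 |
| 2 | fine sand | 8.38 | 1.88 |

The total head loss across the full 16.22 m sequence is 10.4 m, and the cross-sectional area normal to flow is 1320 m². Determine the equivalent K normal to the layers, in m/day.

0.00560

Flow is perpendicular to layering, so the layers act in series and the equivalent K is the thickness-weighted harmonic mean.
Total thickness L = 7.84 + 8.38 = 16.22 m.
Σ(b_i/K_i) = 7.84/0.00271 + 8.38/1.88 = 2897 d.
K_eq = L / Σ(b_i/K_i) = 16.22 / 2897 = 0.005598 m/day.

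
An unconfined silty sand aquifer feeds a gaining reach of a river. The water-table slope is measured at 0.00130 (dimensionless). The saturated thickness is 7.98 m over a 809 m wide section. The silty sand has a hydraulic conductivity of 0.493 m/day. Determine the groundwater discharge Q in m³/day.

Cross-sectional area A = 809 × 7.98 = 6456 m².
Hydraulic gradient i = 0.00130.
Darcy's law: Q = K · A · i = 0.4930 × 6456 × 0.001300 = 4.138 m³/day.

4.14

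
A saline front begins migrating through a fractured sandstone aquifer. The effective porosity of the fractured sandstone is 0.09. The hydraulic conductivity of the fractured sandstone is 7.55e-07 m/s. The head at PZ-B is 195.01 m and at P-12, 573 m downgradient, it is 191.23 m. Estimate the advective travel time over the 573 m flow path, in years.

Convert K: 7.55e-07 m/s × 86400 = 0.06523 m/day.
Hydraulic gradient i = (195.01 − 191.23) / 573 = 3.78 / 573 = 0.006597.
Darcy flux q = K · i = 0.06523 × 0.006597 = 0.0004303 m/day.
Seepage velocity v = q / n_e = 0.0004303 / 0.09 = 0.004781 m/day.
Travel time t = L / v = 573 / 0.004781 = 1.198e+05 days = 328.1 years.

328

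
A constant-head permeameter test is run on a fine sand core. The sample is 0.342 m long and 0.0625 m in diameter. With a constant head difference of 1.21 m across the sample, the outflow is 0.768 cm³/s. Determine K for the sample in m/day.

6.11

Cross-sectional area A = π·(d/2)² = π × (0.0625/2)² = 0.003068 m².
Convert discharge: 0.768 cm³/s = 7.680e-07 m³/s.
Darcy's law rearranged: K = Q·L / (A·Δh) = 7.680e-07 × 0.342 / (0.003068 × 1.21) = 7.075e-05 m/s = 6.113 m/day.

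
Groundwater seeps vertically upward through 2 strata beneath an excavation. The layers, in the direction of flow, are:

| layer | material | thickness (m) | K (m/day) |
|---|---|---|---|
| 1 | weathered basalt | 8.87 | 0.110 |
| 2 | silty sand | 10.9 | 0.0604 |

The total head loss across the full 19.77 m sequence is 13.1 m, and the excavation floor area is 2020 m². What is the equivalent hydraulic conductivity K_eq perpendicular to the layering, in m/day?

0.0757

Flow is perpendicular to layering, so the layers act in series and the equivalent K is the thickness-weighted harmonic mean.
Total thickness L = 8.87 + 10.9 = 19.77 m.
Σ(b_i/K_i) = 8.87/0.110 + 10.9/0.0604 = 261.1 d.
K_eq = L / Σ(b_i/K_i) = 19.77 / 261.1 = 0.07572 m/day.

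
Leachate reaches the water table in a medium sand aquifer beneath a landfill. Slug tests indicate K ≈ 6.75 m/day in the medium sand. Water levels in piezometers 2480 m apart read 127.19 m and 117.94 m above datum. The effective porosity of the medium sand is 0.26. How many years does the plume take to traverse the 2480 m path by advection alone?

Hydraulic gradient i = (127.19 − 117.94) / 2480 = 9.25 / 2480 = 0.003730.
Darcy flux q = K · i = 6.750 × 0.003730 = 0.02518 m/day.
Seepage velocity v = q / n_e = 0.02518 / 0.26 = 0.09683 m/day.
Travel time t = L / v = 2480 / 0.09683 = 25611 days = 70.12 years.

70.1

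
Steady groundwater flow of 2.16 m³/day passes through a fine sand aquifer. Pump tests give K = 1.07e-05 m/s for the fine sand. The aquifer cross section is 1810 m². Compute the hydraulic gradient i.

0.00129

Convert K: 1.07e-05 m/s × 86400 = 0.9245 m/day.
From Q = K·A·i, i = Q / (K·A) = 2.16 / (0.9245 × 1810) = 0.001291.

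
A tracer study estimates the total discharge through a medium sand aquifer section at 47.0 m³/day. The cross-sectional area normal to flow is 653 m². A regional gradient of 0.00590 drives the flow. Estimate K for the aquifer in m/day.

Hydraulic gradient i = 0.00590.
From Q = K·A·i, K = Q / (A·i) = 47.0 / (653.0 × 0.005900) = 12.20 m/day.

12.2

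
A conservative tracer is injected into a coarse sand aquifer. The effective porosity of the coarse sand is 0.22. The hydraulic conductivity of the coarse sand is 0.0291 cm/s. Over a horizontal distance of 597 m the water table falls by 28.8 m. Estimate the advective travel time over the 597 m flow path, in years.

0.296

Convert K: 0.0291 cm/s × 864 = 25.14 m/day.
Hydraulic gradient i = Δh / L = 28.8 / 597 = 0.04824.
Darcy flux q = K · i = 25.14 × 0.04824 = 1.213 m/day.
Seepage velocity v = q / n_e = 1.213 / 0.22 = 5.513 m/day.
Travel time t = L / v = 597 / 5.513 = 108.3 days = 0.2965 years.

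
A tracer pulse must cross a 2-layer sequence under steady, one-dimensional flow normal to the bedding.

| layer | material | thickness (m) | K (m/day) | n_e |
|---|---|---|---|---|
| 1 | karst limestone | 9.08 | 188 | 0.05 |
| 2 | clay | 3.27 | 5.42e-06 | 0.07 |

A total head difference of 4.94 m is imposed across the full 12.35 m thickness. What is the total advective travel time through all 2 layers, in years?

With flow normal to the layers, continuity requires the same specific discharge q through every layer.
Σ(b_i/K_i) = 9.08/188 + 3.27/5.42e-06 = 6.033e+05 d.
q = Δh / Σ(b_i/K_i) = 4.94 / 6.033e+05 = 8.188e-06 m/day.
In each layer the seepage velocity is v_i = q/n_i, so the layer transit time is t_i = b_i·n_i / q:
  layer 1 (karst limestone): t_1 = 9.08 × 0.05 / 8.188e-06 = 55447 d
  layer 2 (clay): t_2 = 3.27 × 0.07 / 8.188e-06 = 27956 d
Total t = Σ t_i = 83402 days = 228.3 years.

228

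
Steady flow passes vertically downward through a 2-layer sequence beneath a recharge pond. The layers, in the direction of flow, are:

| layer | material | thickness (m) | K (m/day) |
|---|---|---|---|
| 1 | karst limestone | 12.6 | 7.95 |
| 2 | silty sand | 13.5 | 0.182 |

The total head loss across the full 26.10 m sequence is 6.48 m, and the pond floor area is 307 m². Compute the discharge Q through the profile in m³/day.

26.3

Flow is perpendicular to layering, so the layers act in series and the equivalent K is the thickness-weighted harmonic mean.
Total thickness L = 12.6 + 13.5 = 26.10 m.
Σ(b_i/K_i) = 12.6/7.95 + 13.5/0.182 = 75.76 d.
K_eq = L / Σ(b_i/K_i) = 26.10 / 75.76 = 0.3445 m/day.
Q = K_eq · A · (Δh/L) = 0.3445 × 307 × (6.48/26.10) = 26.26 m³/day.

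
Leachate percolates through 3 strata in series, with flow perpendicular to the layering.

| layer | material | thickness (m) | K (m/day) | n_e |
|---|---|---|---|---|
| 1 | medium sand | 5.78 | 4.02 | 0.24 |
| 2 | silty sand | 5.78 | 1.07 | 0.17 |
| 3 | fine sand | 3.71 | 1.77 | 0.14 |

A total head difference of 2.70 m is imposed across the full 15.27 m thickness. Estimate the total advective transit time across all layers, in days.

9.56

With flow normal to the layers, continuity requires the same specific discharge q through every layer.
Σ(b_i/K_i) = 5.78/4.02 + 5.78/1.07 + 3.71/1.77 = 8.936 d.
q = Δh / Σ(b_i/K_i) = 2.70 / 8.936 = 0.3022 m/day.
In each layer the seepage velocity is v_i = q/n_i, so the layer transit time is t_i = b_i·n_i / q:
  layer 1 (medium sand): t_1 = 5.78 × 0.24 / 0.3022 = 4.591 d
  layer 2 (silty sand): t_2 = 5.78 × 0.17 / 0.3022 = 3.252 d
  layer 3 (fine sand): t_3 = 3.71 × 0.14 / 0.3022 = 1.719 d
Total t = Σ t_i = 9.562 days.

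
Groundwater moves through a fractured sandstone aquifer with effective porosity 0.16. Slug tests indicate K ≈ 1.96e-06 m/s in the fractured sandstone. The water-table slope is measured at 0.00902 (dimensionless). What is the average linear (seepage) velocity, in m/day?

0.00955

Convert K: 1.96e-06 m/s × 86400 = 0.1693 m/day.
Hydraulic gradient i = 0.00902.
Darcy flux q = K · i = 0.1693 × 0.009020 = 0.001527 m/day.
Seepage velocity v = q / n_e = 0.001527 / 0.16 = 0.009547 m/day.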